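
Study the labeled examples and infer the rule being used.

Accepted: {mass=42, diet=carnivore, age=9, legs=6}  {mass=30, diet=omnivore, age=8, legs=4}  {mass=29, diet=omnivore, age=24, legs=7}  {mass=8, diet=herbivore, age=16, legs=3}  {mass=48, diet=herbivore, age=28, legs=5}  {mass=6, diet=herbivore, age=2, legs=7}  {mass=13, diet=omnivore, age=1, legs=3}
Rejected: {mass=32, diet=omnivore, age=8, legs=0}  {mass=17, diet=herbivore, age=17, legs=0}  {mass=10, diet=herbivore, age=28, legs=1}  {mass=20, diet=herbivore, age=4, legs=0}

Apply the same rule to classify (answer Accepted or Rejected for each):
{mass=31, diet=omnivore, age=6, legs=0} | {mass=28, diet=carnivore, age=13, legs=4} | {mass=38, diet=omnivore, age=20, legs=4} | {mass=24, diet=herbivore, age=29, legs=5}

All 'Accepted' examples share one property — legs ≥ 3 — and every 'Rejected' example lacks it.
Rejected: {mass=31, diet=omnivore, age=6, legs=0}, since legs = 0.
Accepted: {mass=28, diet=carnivore, age=13, legs=4}, since legs = 4.
Accepted: {mass=38, diet=omnivore, age=20, legs=4}, since legs = 4.
Accepted: {mass=24, diet=herbivore, age=29, legs=5}, since legs = 5.

Rejected, Accepted, Accepted, Accepted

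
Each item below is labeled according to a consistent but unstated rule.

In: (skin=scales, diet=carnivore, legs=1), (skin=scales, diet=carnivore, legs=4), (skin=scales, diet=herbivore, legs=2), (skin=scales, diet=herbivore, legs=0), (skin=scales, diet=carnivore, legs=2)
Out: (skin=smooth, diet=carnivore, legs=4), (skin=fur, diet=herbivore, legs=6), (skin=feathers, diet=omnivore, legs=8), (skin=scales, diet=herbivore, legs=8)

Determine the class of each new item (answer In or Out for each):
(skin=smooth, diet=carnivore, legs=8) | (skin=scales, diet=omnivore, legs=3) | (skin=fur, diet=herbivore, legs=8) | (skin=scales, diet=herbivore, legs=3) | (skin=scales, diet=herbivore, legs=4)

Out, In, Out, In, In

The simplest hypothesis consistent with all the labels is: skin is scales AND legs ≤ 4.
(skin=smooth, diet=carnivore, legs=8) → skin is smooth, legs = 8 → Out. (skin=scales, diet=omnivore, legs=3) → skin is scales, legs = 3 → In. (skin=fur, diet=herbivore, legs=8) → skin is fur, legs = 8 → Out. (skin=scales, diet=herbivore, legs=3) → skin is scales, legs = 3 → In. (skin=scales, diet=herbivore, legs=4) → skin is scales, legs = 4 → In.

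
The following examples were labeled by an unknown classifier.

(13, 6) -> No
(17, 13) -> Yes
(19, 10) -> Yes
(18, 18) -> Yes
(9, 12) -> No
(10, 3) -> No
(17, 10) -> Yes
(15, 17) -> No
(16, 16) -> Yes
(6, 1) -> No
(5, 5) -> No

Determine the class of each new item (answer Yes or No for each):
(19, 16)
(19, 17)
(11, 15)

Yes, Yes, No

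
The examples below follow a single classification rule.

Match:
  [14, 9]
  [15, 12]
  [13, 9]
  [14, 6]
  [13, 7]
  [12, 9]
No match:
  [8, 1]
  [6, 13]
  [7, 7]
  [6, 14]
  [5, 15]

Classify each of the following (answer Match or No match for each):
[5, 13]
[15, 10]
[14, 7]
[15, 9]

No match, Match, Match, Match

Rule: first ≥ 9. This holds for each 'Match' example and fails for each 'No match' one.
[5, 13]: first 5, doesn't qualify → No match. [15, 10]: first 15, passes → Match. [14, 7]: first 14, passes → Match. [15, 9]: first 15, passes → Match.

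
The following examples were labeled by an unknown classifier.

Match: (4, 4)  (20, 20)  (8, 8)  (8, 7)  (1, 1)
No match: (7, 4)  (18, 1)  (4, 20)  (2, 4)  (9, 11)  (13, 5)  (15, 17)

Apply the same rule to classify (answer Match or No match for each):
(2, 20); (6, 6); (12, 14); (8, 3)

No match, Match, No match, No match

The distinguishing property — |first − second| ≤ 1 — holds for all the 'Match' cases and none of the 'No match' cases.
(2, 20): No match (|2−20| = 18). (6, 6): Match (|6−6| = 0). (12, 14): No match (|12−14| = 2). (8, 3): No match (|8−3| = 5).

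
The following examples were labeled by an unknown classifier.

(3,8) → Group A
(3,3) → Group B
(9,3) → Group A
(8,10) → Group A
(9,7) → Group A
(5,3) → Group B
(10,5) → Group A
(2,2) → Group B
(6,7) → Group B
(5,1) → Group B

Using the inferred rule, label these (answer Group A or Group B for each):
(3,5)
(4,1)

Group B, Group B

Rule: max ≥ 8. This holds for each 'Group A' example and fails for each 'Group B' one.
(3,5): max 5, doesn't match → Group B.
(4,1): max 4, doesn't match → Group B.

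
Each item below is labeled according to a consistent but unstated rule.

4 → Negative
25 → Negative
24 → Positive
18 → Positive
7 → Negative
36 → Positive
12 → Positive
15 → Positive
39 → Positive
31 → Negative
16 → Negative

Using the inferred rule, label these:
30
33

All 'Positive' examples share one property — multiple of 3 — and every 'Negative' example lacks it.
30 — 30 = 3·10, hence Positive.
33 — 33 = 3·11, hence Positive.

Positive, Positive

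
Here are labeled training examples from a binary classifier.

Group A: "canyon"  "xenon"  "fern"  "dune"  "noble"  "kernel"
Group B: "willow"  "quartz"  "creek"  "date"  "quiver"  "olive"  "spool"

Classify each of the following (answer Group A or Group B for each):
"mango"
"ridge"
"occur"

'Group A' ⟺ contains 'n'.
Group A: "mango", since has 'n'. Group B: "ridge", since no 'n'. Group B: "occur", since no 'n'.

Group A, Group B, Group B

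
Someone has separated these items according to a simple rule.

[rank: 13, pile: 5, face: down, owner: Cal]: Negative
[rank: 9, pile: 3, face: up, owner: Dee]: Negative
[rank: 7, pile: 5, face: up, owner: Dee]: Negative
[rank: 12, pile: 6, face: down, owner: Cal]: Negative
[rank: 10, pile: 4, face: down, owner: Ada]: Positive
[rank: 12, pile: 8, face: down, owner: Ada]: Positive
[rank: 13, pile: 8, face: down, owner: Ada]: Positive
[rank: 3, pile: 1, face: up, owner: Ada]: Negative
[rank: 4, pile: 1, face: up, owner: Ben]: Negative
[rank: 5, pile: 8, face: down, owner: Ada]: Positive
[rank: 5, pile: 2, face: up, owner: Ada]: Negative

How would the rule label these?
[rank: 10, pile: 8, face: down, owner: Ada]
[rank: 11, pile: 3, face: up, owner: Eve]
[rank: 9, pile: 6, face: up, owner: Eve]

The pattern is that an item is 'Positive' exactly when: owner is Ada AND face is down.

Positive, Negative, Negative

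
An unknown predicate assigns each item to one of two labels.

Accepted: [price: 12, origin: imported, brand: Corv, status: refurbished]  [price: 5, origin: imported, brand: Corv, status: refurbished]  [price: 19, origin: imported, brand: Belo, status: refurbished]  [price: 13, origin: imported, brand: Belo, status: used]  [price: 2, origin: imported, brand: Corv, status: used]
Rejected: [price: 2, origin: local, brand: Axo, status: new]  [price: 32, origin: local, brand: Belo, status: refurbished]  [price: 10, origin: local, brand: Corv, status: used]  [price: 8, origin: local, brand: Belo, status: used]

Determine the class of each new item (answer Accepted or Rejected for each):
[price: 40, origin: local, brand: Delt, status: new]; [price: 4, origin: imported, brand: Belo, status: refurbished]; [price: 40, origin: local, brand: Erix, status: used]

Rejected, Accepted, Rejected

The pattern is that an item is 'Accepted' exactly when: origin is imported.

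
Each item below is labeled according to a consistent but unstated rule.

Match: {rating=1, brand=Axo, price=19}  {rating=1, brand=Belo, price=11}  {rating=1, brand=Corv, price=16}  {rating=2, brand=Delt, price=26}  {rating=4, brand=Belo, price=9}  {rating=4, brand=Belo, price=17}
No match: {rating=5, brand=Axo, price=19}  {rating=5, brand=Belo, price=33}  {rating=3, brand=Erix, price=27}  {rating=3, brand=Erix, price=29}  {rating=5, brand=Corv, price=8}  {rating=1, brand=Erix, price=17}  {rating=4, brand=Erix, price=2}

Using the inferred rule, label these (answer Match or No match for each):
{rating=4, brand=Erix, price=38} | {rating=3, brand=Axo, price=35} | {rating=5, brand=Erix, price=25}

No match, Match, No match

'Match' ⟺ brand is not Erix AND rating ≤ 4.
No match: {rating=4, brand=Erix, price=38}, since brand is Erix, rating = 4.
Match: {rating=3, brand=Axo, price=35}, since brand is Axo, rating = 3.
No match: {rating=5, brand=Erix, price=25}, since brand is Erix, rating = 5.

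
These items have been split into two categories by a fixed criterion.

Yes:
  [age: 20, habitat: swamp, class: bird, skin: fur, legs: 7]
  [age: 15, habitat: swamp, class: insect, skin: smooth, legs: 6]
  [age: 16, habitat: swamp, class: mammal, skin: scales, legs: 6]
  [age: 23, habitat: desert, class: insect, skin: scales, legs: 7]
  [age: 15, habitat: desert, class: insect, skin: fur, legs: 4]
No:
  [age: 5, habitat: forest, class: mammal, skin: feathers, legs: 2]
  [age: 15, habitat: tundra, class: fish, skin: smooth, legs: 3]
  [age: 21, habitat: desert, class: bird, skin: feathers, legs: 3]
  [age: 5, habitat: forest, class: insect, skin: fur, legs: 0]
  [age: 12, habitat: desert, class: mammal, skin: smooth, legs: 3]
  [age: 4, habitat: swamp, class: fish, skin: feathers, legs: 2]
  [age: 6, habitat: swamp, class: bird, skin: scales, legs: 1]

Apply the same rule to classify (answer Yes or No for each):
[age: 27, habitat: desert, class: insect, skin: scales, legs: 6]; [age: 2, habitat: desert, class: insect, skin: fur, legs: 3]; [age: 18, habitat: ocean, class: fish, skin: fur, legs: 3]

The simplest hypothesis consistent with all the labels is: legs ≥ 4.
[age: 27, habitat: desert, class: insect, skin: scales, legs: 6] → legs = 6 → Yes.
[age: 2, habitat: desert, class: insect, skin: fur, legs: 3] → legs = 3 → No.
[age: 18, habitat: ocean, class: fish, skin: fur, legs: 3] → legs = 3 → No.

Yes, No, No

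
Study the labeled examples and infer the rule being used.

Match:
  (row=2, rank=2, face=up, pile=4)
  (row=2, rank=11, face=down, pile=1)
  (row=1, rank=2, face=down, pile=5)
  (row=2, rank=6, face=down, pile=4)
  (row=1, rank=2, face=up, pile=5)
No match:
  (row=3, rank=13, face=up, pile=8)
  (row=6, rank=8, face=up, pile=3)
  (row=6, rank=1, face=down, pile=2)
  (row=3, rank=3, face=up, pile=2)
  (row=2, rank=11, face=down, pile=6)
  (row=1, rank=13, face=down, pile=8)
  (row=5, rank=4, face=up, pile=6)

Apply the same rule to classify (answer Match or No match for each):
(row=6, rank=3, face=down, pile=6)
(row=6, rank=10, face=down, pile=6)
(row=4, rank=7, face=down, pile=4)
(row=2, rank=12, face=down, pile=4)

A rule that fits every label: row ≤ 2 AND pile ≤ 5 — true of each 'Match' example, false of each 'No match' one.
(row=6, rank=3, face=down, pile=6): row = 6, pile = 6 — does not pass, so No match. (row=6, rank=10, face=down, pile=6): row = 6, pile = 6 — does not pass, so No match. (row=4, rank=7, face=down, pile=4): row = 4, pile = 4 — does not pass, so No match. (row=2, rank=12, face=down, pile=4): row = 2, pile = 4 — qualifies, so Match.

No match, No match, No match, Match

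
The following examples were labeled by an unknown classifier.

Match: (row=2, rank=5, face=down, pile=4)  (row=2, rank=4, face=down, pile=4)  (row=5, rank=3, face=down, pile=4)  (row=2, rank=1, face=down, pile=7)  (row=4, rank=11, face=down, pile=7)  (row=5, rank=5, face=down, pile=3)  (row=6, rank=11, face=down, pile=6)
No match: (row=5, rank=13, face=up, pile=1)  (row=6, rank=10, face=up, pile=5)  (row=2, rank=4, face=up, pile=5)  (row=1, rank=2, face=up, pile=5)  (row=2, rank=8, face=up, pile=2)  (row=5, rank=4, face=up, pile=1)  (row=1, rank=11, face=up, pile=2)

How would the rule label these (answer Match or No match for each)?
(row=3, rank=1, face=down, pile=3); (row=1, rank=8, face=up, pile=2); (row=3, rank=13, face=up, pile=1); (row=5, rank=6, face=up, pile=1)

Match, No match, No match, No match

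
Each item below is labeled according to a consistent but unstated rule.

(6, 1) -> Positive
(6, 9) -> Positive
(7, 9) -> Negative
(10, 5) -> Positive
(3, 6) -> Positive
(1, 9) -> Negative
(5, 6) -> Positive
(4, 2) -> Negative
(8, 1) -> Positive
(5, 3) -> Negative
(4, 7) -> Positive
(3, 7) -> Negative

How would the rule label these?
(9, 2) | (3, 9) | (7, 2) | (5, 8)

The rule appears to be: sum is odd.
(9, 2) → 9+2 = 11 → Positive.
(3, 9) → 3+9 = 12 → Negative.
(7, 2) → 7+2 = 9 → Positive.
(5, 8) → 5+8 = 13 → Positive.

Positive, Negative, Positive, Positive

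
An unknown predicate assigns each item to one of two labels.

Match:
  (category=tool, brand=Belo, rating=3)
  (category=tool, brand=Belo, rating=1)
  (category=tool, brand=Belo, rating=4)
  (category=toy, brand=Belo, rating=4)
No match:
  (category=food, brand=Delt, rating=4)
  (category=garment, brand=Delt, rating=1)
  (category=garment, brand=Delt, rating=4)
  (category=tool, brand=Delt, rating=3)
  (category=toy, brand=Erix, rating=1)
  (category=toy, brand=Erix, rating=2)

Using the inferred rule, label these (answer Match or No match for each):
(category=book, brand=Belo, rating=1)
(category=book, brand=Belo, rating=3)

The classifier is using: brand is Belo.

Match, Match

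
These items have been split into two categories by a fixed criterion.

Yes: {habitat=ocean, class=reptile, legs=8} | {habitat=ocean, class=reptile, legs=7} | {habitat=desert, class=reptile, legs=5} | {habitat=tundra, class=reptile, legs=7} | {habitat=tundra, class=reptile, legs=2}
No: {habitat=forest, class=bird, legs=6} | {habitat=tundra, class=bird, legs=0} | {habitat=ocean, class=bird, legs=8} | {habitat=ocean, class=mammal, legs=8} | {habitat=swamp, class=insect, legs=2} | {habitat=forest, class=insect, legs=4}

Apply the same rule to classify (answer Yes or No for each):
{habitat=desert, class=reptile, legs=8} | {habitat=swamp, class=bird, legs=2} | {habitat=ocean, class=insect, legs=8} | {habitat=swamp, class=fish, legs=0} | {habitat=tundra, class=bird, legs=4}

Yes, No, No, No, No

Looking at the examples, the only property every 'Yes' case has and every 'No' case lacks is: class is reptile.
Yes: {habitat=desert, class=reptile, legs=8}, since class is reptile. No: {habitat=swamp, class=bird, legs=2}, since class is bird. No: {habitat=ocean, class=insect, legs=8}, since class is insect. No: {habitat=swamp, class=fish, legs=0}, since class is fish. No: {habitat=tundra, class=bird, legs=4}, since class is bird.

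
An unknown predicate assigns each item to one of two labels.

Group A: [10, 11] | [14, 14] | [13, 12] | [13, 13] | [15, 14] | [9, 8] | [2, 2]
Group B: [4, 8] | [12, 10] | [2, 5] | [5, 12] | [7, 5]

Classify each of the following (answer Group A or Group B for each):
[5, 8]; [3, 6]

Group B, Group B

The classifier is using: |first − second| ≤ 1.
[5, 8] → |5−8| = 3 → Group B. [3, 6] → |3−6| = 3 → Group B.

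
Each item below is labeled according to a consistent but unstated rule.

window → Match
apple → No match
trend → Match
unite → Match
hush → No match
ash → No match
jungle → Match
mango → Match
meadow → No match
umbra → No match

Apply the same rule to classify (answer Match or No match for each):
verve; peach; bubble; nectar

The distinguishing property — contains 'n' — holds for all the 'Match' cases and none of the 'No match' cases.
verve: no 'n' — does not fit, so No match. peach: no 'n' — does not fit, so No match. bubble: no 'n' — does not fit, so No match. nectar: has 'n' — satisfies this, so Match.

No match, No match, No match, Match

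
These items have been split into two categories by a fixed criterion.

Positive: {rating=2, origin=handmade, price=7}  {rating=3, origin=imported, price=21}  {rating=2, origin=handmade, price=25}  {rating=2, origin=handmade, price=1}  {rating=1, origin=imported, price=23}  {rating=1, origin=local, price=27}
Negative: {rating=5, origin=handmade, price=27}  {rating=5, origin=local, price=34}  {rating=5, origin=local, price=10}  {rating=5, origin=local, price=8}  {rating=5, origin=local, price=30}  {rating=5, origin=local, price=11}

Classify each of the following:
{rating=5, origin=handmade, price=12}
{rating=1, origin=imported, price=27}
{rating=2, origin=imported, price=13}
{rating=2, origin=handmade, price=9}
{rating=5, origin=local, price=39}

Negative, Positive, Positive, Positive, Negative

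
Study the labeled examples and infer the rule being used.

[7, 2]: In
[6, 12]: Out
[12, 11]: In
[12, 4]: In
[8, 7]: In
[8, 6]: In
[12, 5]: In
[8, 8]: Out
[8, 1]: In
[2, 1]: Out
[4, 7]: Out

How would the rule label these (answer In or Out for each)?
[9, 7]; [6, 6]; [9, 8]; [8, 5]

In, Out, In, In

A rule that fits every label: first > second AND sum ≥ 9 — true of each 'In' example, false of each 'Out' one.
[9, 7]: 9 > 7, 9+7 = 16 — passes, so In.
[6, 6]: 6 = 6, 6+6 = 12 — does not fit, so Out.
[9, 8]: 9 > 8, 9+8 = 17 — passes, so In.
[8, 5]: 8 > 5, 8+5 = 13 — passes, so In.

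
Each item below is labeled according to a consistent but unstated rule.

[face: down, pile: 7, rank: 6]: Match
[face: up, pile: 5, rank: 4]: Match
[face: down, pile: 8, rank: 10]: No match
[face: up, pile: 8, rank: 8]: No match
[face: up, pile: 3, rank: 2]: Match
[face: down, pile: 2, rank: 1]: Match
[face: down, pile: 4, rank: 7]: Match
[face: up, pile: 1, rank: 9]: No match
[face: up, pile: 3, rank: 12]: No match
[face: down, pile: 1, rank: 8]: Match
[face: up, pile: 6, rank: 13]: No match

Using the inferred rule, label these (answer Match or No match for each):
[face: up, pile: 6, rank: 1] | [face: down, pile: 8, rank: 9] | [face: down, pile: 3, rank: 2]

Match, No match, Match

Every 'Match' example satisfies: pile ≤ 7 AND rank ≤ 8. None of the 'No match' examples do.
[face: up, pile: 6, rank: 1]: pile = 6, rank = 1, satisfies this → Match. [face: down, pile: 8, rank: 9]: pile = 8, rank = 9, does not fit → No match. [face: down, pile: 3, rank: 2]: pile = 3, rank = 2, satisfies this → Match.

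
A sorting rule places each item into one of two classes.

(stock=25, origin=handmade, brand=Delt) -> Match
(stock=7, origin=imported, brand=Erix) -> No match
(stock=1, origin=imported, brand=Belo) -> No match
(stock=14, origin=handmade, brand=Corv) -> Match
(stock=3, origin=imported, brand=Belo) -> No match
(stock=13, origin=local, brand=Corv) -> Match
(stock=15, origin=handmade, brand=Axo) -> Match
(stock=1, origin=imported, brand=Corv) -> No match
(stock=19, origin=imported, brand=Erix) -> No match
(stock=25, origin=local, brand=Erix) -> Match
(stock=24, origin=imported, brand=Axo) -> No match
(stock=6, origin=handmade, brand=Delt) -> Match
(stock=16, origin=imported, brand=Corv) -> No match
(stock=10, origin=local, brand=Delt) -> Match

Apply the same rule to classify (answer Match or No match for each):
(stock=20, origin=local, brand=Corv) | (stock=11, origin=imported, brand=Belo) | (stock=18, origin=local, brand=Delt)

Match, No match, Match

All 'Match' examples share one property — origin is not imported — and every 'No match' example lacks it.
(stock=20, origin=local, brand=Corv): origin is local — matches, so Match. (stock=11, origin=imported, brand=Belo): origin is imported — does not satisfy this, so No match. (stock=18, origin=local, brand=Delt): origin is local — matches, so Match.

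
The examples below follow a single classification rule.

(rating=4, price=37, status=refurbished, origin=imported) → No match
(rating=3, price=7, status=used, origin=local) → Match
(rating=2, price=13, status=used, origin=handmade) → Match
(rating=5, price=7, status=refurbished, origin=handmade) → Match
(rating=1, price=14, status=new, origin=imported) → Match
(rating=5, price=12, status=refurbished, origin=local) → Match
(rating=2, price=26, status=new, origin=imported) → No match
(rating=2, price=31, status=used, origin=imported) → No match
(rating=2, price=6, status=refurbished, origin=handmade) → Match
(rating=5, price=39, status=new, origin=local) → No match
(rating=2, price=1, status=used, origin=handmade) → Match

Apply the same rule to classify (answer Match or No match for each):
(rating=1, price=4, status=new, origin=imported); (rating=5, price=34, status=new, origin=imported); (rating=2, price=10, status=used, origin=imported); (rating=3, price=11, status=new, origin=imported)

All 'Match' examples share one property — price ≤ 14 — and every 'No match' example lacks it.
(rating=1, price=4, status=new, origin=imported) — price = 4, hence Match. (rating=5, price=34, status=new, origin=imported) — price = 34, hence No match. (rating=2, price=10, status=used, origin=imported) — price = 10, hence Match. (rating=3, price=11, status=new, origin=imported) — price = 11, hence Match.

Match, No match, Match, Match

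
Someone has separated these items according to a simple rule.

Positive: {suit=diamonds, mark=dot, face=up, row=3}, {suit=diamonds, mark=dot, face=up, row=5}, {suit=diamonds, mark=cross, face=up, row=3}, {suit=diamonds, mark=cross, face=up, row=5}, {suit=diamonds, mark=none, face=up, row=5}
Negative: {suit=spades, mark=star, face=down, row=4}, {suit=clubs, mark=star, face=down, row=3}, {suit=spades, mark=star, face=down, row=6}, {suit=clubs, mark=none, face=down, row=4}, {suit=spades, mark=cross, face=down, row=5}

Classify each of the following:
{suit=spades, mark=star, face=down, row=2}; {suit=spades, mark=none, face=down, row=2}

Negative, Negative

The distinguishing property — face is up — holds for all the 'Positive' cases and none of the 'Negative' cases.
{suit=spades, mark=star, face=down, row=2}: Negative (face is down).
{suit=spades, mark=none, face=down, row=2}: Negative (face is down).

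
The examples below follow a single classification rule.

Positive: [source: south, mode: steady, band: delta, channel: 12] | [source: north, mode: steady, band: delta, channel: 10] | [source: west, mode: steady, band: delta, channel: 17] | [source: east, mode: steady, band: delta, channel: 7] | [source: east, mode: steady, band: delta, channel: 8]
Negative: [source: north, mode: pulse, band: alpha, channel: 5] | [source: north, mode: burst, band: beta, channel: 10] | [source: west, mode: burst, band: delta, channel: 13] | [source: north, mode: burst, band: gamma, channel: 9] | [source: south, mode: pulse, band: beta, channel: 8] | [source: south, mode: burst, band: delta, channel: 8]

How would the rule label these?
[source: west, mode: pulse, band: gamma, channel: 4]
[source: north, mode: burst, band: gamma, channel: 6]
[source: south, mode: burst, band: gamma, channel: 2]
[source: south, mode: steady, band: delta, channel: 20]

Negative, Negative, Negative, Positive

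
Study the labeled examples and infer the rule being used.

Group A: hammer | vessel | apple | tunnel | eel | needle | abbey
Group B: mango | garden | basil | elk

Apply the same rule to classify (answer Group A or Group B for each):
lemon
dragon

Group B, Group B

The rule appears to be: has a double letter.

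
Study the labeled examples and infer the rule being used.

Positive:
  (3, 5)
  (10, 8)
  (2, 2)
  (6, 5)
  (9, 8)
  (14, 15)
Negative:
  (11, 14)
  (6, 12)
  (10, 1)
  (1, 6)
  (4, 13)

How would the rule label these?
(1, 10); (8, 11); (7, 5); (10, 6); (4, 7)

Rule: |first − second| ≤ 2. This holds for each 'Positive' example and fails for each 'Negative' one.

Negative, Negative, Positive, Negative, Negative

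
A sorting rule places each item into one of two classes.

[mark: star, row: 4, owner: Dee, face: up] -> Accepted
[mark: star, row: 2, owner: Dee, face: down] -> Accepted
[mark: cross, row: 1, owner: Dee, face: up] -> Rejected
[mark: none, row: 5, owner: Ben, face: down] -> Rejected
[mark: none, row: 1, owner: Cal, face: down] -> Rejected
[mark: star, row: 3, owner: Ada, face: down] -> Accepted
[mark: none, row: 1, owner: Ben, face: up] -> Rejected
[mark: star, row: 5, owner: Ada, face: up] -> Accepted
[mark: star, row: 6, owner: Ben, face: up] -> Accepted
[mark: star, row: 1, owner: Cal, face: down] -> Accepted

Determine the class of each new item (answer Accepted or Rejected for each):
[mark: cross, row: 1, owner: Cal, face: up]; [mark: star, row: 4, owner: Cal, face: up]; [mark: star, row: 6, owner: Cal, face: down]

Rejected, Accepted, Accepted

Comparing the two groups points to one rule — mark is star.
[mark: cross, row: 1, owner: Cal, face: up]: Rejected (mark is cross).
[mark: star, row: 4, owner: Cal, face: up]: Accepted (mark is star).
[mark: star, row: 6, owner: Cal, face: down]: Accepted (mark is star).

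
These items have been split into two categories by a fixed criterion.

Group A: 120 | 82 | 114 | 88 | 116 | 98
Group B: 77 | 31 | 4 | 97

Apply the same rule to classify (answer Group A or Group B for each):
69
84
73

Group B, Group A, Group B

The simplest hypothesis consistent with all the labels is: even AND at least 31.
69: Group B (69 is odd, 69 ≥ 31).
84: Group A (84 is even, 84 ≥ 31).
73: Group B (73 is odd, 73 ≥ 31).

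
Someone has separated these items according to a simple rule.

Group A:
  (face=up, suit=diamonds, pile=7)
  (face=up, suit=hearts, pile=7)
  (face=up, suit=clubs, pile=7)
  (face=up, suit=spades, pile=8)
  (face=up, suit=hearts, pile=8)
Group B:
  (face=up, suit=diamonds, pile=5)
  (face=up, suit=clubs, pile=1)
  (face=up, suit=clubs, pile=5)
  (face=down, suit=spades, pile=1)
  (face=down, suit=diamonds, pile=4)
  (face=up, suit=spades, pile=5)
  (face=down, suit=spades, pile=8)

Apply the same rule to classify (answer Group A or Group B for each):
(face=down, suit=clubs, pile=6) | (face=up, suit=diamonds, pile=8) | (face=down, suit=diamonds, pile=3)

Group B, Group A, Group B

All 'Group A' examples share one property — face is up AND pile ≥ 7 — and every 'Group B' example lacks it.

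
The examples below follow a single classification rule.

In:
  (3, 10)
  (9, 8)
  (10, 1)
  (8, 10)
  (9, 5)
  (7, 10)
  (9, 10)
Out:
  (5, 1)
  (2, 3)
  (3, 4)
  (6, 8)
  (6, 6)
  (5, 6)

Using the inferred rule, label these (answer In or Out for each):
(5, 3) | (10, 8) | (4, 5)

The classifier is using: max ≥ 9.

Out, In, Out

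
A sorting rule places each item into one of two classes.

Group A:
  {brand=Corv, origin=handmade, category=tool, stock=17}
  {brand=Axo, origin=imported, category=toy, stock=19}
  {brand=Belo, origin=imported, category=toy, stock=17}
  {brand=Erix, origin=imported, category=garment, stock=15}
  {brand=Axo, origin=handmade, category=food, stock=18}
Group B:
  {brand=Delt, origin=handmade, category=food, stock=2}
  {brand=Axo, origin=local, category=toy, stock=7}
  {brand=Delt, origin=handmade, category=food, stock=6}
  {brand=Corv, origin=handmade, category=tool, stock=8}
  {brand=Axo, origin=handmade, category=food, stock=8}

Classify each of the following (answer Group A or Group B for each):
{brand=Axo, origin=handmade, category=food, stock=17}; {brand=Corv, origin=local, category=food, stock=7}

A rule that fits every label: stock ≥ 15 — true of each 'Group A' example, false of each 'Group B' one.

Group A, Group B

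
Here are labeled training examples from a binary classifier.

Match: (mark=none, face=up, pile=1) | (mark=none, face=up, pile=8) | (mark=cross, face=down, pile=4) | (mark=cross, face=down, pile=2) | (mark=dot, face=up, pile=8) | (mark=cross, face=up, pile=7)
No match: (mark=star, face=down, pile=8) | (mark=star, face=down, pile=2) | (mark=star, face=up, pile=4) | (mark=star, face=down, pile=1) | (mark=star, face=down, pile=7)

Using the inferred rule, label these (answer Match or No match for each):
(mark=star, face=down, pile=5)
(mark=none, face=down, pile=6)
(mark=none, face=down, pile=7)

Looking at the examples, the only property every 'Match' case has and every 'No match' case lacks is: mark is not star.
No match: (mark=star, face=down, pile=5), since mark is star.
Match: (mark=none, face=down, pile=6), since mark is none.
Match: (mark=none, face=down, pile=7), since mark is none.

No match, Match, Match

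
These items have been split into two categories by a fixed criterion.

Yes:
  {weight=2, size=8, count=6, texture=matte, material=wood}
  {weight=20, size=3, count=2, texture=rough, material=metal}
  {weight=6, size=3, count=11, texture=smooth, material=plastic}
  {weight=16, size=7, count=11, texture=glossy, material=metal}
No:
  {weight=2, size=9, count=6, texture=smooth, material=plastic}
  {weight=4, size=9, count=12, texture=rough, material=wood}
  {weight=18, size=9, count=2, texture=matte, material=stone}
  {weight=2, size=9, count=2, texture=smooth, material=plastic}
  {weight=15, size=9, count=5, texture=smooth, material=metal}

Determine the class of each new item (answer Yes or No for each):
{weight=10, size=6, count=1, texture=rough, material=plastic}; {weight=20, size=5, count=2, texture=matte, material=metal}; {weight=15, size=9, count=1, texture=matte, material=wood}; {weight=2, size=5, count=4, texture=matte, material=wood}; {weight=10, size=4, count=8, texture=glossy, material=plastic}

Yes, Yes, No, Yes, Yes

The distinguishing property — size ≤ 8 — holds for all the 'Yes' cases and none of the 'No' cases.
{weight=10, size=6, count=1, texture=rough, material=plastic}: size = 6 — checks out, so Yes.
{weight=20, size=5, count=2, texture=matte, material=metal}: size = 5 — checks out, so Yes.
{weight=15, size=9, count=1, texture=matte, material=wood}: size = 9 — fails this test, so No.
{weight=2, size=5, count=4, texture=matte, material=wood}: size = 5 — checks out, so Yes.
{weight=10, size=4, count=8, texture=glossy, material=plastic}: size = 4 — checks out, so Yes.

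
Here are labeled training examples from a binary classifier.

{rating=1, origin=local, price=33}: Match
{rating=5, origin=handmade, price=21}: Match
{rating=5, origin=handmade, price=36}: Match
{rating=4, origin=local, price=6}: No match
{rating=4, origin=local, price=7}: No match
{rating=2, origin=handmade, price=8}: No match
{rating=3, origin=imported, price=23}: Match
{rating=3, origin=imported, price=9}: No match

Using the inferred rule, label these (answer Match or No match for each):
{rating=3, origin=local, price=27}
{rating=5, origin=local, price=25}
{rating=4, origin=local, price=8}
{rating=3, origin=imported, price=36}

One predicate separates the groups cleanly: price ≥ 21.
{rating=3, origin=local, price=27} — price = 27, hence Match.
{rating=5, origin=local, price=25} — price = 25, hence Match.
{rating=4, origin=local, price=8} — price = 8, hence No match.
{rating=3, origin=imported, price=36} — price = 36, hence Match.

Match, Match, No match, Match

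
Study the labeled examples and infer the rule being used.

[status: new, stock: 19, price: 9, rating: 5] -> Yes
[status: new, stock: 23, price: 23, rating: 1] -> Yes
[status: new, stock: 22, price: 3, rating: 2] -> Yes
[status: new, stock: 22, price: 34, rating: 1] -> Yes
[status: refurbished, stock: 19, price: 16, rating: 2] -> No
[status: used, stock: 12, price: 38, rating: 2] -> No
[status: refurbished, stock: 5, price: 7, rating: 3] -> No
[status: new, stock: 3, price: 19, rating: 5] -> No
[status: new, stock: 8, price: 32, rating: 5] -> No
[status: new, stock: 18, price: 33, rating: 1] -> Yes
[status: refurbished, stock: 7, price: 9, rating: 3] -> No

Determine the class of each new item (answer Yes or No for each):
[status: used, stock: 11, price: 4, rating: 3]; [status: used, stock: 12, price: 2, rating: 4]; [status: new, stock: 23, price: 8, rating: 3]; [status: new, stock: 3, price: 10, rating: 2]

'Yes' ⟺ status is new AND stock ≥ 12.
[status: used, stock: 11, price: 4, rating: 3]: No (status is used, stock = 11). [status: used, stock: 12, price: 2, rating: 4]: No (status is used, stock = 12). [status: new, stock: 23, price: 8, rating: 3]: Yes (status is new, stock = 23). [status: new, stock: 3, price: 10, rating: 2]: No (status is new, stock = 3).

No, No, Yes, No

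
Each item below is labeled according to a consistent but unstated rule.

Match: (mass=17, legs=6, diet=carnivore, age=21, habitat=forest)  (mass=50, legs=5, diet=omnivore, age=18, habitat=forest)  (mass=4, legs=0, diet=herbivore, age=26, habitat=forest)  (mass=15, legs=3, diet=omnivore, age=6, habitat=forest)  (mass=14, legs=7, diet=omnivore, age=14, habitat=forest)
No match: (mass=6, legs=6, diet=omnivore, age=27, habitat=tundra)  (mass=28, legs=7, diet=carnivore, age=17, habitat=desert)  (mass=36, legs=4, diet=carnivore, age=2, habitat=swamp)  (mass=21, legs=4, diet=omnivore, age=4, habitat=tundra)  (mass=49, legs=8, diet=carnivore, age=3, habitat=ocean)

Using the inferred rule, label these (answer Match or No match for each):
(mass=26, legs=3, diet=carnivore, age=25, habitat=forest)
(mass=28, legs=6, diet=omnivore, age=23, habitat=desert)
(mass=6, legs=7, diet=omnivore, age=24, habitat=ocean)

Match, No match, No match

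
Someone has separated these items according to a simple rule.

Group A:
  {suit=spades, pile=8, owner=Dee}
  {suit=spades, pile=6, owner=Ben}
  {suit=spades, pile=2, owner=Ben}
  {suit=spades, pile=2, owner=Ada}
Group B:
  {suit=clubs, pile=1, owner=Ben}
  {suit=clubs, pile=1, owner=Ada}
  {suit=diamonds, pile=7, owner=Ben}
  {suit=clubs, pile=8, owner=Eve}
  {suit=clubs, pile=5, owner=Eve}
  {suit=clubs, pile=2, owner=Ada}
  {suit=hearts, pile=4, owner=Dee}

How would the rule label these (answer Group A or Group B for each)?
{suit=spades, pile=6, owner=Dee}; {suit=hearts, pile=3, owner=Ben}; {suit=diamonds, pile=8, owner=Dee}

'Group A' ⟺ suit is spades.
{suit=spades, pile=6, owner=Dee} — suit is spades, hence Group A.
{suit=hearts, pile=3, owner=Ben} — suit is hearts, hence Group B.
{suit=diamonds, pile=8, owner=Dee} — suit is diamonds, hence Group B.

Group A, Group B, Group B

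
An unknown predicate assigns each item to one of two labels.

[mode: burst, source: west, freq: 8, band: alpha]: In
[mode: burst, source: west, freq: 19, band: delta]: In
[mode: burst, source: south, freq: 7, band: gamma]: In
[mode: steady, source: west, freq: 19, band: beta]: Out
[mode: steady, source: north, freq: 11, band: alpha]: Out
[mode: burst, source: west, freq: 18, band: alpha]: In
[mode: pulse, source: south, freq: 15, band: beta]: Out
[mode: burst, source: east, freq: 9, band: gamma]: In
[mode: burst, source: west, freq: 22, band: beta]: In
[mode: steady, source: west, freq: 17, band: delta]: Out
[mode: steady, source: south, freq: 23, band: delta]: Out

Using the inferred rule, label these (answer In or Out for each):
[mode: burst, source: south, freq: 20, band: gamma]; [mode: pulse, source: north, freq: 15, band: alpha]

All 'In' examples share one property — mode is burst — and every 'Out' example lacks it.
[mode: burst, source: south, freq: 20, band: gamma] → mode is burst → In.
[mode: pulse, source: north, freq: 15, band: alpha] → mode is pulse → Out.

In, Out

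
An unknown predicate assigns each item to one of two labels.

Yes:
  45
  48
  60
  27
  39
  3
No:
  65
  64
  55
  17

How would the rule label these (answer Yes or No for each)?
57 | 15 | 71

Yes, Yes, No

Every 'Yes' example satisfies: multiple of 3. None of the 'No' examples do.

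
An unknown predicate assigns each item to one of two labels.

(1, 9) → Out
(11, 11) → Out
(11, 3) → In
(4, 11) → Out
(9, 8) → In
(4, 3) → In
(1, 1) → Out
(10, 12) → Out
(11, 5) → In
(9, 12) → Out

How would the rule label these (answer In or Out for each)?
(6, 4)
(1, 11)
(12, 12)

In, Out, Out

The pattern is that an item is 'In' exactly when: first > second.
(6, 4) → 6 > 4 → In. (1, 11) → 1 < 11 → Out. (12, 12) → 12 = 12 → Out.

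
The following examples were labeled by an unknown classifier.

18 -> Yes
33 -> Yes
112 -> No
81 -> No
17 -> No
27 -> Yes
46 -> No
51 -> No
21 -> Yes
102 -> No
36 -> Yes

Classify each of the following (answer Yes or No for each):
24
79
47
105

The common property of the 'Yes' items is: multiple of 3 AND at most 36. No 'No' item has it.
24 — 24 = 3·8, 24 ≤ 36, hence Yes.
79 — 79 = 3·26 + 1, 79 > 36, hence No.
47 — 47 = 3·15 + 2, 47 > 36, hence No.
105 — 105 = 3·35, 105 > 36, hence No.

Yes, No, No, No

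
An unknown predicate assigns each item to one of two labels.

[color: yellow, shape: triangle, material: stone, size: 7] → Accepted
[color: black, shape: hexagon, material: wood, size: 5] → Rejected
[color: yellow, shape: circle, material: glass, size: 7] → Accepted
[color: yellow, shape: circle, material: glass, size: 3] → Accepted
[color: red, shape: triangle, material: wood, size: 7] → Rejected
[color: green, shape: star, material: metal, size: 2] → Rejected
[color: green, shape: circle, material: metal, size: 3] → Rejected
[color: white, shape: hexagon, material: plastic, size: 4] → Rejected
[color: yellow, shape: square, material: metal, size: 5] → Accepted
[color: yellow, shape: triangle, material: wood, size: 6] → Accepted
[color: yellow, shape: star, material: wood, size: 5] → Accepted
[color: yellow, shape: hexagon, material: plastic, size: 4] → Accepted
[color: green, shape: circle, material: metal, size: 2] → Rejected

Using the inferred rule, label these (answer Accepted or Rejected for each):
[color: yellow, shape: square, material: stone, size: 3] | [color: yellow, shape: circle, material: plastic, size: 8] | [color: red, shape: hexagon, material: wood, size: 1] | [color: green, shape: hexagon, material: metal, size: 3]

Checking candidate rules against both groups, what survives is: color is yellow.

Accepted, Accepted, Rejected, Rejected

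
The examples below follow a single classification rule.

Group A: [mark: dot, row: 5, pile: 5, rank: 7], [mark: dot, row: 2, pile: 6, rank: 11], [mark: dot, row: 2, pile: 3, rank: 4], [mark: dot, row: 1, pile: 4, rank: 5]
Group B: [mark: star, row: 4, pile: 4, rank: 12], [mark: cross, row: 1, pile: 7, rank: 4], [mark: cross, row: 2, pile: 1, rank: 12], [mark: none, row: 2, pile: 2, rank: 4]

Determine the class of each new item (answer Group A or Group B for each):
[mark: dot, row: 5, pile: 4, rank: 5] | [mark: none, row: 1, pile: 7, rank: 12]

The distinguishing property — mark is dot — holds for all the 'Group A' cases and none of the 'Group B' cases.
Group A: [mark: dot, row: 5, pile: 4, rank: 5], since mark is dot.
Group B: [mark: none, row: 1, pile: 7, rank: 12], since mark is none.

Group A, Group B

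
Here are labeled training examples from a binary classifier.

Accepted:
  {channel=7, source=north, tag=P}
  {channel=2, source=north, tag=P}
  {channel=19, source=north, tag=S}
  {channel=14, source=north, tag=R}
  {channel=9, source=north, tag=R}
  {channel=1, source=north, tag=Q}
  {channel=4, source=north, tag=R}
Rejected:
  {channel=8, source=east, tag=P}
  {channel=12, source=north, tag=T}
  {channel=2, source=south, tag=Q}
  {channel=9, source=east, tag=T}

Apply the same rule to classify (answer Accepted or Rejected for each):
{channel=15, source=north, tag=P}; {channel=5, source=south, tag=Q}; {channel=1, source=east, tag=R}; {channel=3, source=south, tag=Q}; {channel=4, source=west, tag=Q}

Accepted, Rejected, Rejected, Rejected, Rejected

The rule appears to be: source is north AND channel ≠ 12.
{channel=15, source=north, tag=P}: source is north, channel = 15, checks out → Accepted. {channel=5, source=south, tag=Q}: source is south, channel = 5, fails this test → Rejected. {channel=1, source=east, tag=R}: source is east, channel = 1, fails this test → Rejected. {channel=3, source=south, tag=Q}: source is south, channel = 3, fails this test → Rejected. {channel=4, source=west, tag=Q}: source is west, channel = 4, fails this test → Rejected.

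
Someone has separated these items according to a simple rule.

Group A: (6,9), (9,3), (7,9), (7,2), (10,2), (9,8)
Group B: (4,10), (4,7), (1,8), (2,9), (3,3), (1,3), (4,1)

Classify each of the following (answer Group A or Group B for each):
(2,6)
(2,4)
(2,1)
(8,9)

The common property of the 'Group A' items is: first ≥ 6. No 'Group B' item has it.
(2,6): first 2, does not satisfy this → Group B. (2,4): first 2, does not satisfy this → Group B. (2,1): first 2, does not satisfy this → Group B. (8,9): first 8, satisfies this → Group A.

Group B, Group B, Group B, Group A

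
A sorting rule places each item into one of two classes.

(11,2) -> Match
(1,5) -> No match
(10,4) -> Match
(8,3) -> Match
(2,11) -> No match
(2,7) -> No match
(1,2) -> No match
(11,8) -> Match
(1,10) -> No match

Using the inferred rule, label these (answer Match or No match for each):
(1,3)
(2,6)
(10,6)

No match, No match, Match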